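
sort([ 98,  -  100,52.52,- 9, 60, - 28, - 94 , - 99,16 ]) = [ - 100, - 99 ,-94, - 28 , - 9,  16 , 52.52 , 60,98 ] 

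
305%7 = 4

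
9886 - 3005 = 6881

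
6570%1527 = 462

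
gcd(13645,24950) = 5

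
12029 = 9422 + 2607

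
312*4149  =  1294488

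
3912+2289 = 6201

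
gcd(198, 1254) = 66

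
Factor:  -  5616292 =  - 2^2 * 11^1*127643^1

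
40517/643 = 40517/643 = 63.01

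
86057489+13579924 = 99637413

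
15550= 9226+6324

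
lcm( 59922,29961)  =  59922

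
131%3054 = 131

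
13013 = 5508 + 7505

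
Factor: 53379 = 3^4*659^1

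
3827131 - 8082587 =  - 4255456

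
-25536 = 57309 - 82845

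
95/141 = 95/141 =0.67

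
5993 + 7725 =13718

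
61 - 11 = 50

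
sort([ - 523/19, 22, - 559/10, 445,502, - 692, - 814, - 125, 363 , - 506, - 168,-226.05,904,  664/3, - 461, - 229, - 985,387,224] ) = [-985,-814, - 692, - 506, - 461, - 229, - 226.05, - 168,-125, - 559/10 , - 523/19,22,664/3,  224,  363,387,445,502,904]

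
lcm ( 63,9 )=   63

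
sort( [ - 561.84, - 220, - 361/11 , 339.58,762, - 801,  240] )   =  [ - 801, - 561.84 , - 220, - 361/11 , 240, 339.58,  762]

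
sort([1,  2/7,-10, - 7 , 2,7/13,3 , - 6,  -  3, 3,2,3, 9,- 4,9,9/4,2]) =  [ - 10, - 7,-6,-4,  -  3,2/7,7/13,1, 2, 2,2, 9/4, 3 , 3,3,9, 9] 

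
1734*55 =95370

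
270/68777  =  270/68777 = 0.00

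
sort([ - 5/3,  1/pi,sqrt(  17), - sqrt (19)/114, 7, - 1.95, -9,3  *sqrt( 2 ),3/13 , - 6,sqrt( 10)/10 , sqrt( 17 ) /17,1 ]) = [-9,-6, - 1.95, - 5/3, - sqrt (19)/114,3/13,sqrt( 17 ) /17,sqrt( 10)/10,1/pi, 1, sqrt( 17), 3*sqrt( 2) , 7] 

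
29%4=1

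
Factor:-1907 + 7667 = 5760 = 2^7 * 3^2*5^1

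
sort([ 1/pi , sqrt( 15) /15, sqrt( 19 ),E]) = [sqrt (15)/15, 1/pi, E,  sqrt( 19) ]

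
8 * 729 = 5832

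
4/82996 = 1/20749  =  0.00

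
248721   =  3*82907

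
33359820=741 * 45020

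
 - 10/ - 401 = 10/401=   0.02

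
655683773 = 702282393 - 46598620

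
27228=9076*3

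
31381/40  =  784 + 21/40=784.52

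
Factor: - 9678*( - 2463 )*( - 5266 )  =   - 125525189124 = -  2^2*3^2*821^1*1613^1*2633^1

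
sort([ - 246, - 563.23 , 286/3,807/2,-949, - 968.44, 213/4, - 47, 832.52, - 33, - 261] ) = [-968.44 , - 949, - 563.23,-261, - 246, - 47,  -  33,213/4 , 286/3 , 807/2, 832.52] 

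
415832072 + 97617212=513449284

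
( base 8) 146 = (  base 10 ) 102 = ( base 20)52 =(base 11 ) 93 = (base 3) 10210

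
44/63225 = 44/63225 = 0.00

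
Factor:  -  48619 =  - 48619^1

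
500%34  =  24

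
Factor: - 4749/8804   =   - 2^( - 2 )*3^1*31^( - 1)*71^( - 1) * 1583^1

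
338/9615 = 338/9615 = 0.04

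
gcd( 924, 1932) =84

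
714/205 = 714/205 = 3.48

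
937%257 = 166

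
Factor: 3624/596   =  2^1*3^1 * 149^( - 1 )*151^1 = 906/149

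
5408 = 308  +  5100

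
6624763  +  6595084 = 13219847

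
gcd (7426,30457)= 1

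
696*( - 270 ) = - 187920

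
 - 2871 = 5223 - 8094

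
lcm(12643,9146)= 429862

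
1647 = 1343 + 304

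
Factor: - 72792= - 2^3*3^3 * 337^1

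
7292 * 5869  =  42796748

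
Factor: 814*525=2^1 * 3^1*5^2 * 7^1*11^1*37^1 = 427350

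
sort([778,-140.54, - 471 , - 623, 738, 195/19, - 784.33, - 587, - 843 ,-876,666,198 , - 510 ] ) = [ - 876, - 843, - 784.33,  -  623,-587, - 510,-471,-140.54,  195/19,198, 666,738,  778]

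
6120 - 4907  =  1213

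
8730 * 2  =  17460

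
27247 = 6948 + 20299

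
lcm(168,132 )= 1848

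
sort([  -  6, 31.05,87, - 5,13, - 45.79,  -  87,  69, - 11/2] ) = [ - 87,-45.79, -6, - 11/2,-5, 13, 31.05,69, 87 ] 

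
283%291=283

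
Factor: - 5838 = -2^1*3^1*7^1*139^1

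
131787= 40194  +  91593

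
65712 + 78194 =143906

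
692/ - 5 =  - 139+3/5=   -138.40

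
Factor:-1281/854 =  - 3/2 = -2^( - 1)*3^1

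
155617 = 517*301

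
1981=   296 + 1685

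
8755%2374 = 1633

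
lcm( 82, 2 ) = 82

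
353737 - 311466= 42271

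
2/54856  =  1/27428 = 0.00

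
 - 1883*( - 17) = 32011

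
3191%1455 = 281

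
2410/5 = 482 = 482.00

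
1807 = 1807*1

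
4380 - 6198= - 1818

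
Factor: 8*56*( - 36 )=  - 2^8*3^2*7^1=-16128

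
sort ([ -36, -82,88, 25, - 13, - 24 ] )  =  [ - 82, - 36, - 24  , - 13,  25,88]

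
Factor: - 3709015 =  - 5^1*741803^1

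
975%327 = 321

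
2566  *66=169356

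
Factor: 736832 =2^6 * 29^1*397^1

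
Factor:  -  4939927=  - 479^1* 10313^1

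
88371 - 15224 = 73147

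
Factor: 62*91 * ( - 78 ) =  -2^2 * 3^1*7^1  *13^2 * 31^1 = - 440076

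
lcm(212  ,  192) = 10176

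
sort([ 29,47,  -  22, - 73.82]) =[ - 73.82, - 22,29,47]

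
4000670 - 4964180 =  - 963510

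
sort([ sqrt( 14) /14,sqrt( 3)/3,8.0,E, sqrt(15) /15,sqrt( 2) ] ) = [ sqrt( 15)/15 , sqrt( 14 )/14, sqrt( 3)/3, sqrt( 2),E,8.0]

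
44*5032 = 221408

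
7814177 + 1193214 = 9007391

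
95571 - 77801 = 17770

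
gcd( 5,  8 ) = 1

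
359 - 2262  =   - 1903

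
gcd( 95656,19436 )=4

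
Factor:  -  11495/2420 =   -  2^( - 2)*19^1 = - 19/4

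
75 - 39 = 36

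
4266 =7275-3009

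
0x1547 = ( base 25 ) 8HM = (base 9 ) 7422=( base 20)DC7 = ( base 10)5447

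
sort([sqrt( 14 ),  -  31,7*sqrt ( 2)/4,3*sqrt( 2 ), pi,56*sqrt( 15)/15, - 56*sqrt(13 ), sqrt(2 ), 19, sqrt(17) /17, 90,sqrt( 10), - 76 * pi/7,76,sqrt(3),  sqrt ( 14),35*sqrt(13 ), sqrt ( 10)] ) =[ - 56  *  sqrt(13 ), - 76 * pi/7, - 31,sqrt( 17) /17,sqrt( 2 ),sqrt( 3 ),  7*sqrt( 2) /4,pi,  sqrt( 10 ), sqrt(10), sqrt(14 ),  sqrt( 14), 3* sqrt(2 ), 56 * sqrt( 15 )/15,19, 76,90,35 * sqrt(13 ) ] 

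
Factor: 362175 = 3^1*5^2 * 11^1*439^1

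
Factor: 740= 2^2*5^1*37^1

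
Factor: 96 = 2^5*3^1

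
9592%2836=1084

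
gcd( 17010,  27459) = 243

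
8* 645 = 5160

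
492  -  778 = -286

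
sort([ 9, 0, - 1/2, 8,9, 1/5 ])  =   [ - 1/2,  0, 1/5,8, 9, 9 ] 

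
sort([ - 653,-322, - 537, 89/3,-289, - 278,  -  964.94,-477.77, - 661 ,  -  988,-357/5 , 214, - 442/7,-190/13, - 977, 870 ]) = [-988, - 977 , - 964.94,  -  661, - 653, - 537, - 477.77,-322, - 289,-278, - 357/5, - 442/7, - 190/13,89/3, 214, 870 ] 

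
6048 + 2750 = 8798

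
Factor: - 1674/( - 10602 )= 3/19= 3^1*19^( - 1)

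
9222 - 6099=3123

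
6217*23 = 142991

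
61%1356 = 61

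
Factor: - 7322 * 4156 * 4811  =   - 146399846152= - 2^3*7^1*17^1*283^1*523^1*1039^1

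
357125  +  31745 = 388870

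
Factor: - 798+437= - 19^2 = - 361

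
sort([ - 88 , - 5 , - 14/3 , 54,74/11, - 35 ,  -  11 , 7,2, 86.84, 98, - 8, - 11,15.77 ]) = [-88, - 35, - 11,- 11,- 8 , - 5,  -  14/3,2, 74/11 , 7 , 15.77, 54, 86.84,98] 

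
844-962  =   - 118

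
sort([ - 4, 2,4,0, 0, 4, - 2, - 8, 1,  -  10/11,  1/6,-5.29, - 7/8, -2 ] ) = [ - 8, - 5.29 , -4, - 2, - 2,  -  10/11, - 7/8,0, 0, 1/6,  1,2, 4 , 4] 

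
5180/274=18 + 124/137 =18.91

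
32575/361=32575/361 = 90.24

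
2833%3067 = 2833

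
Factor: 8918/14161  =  2^1*7^1* 13^1*17^ ( - 2) = 182/289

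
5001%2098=805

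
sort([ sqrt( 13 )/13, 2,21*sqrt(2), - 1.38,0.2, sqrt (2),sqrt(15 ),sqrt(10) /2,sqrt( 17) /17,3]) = [ - 1.38,  0.2, sqrt( 17) /17 , sqrt(13 ) /13,sqrt ( 2 ),sqrt(10 )/2,2,3, sqrt(15), 21* sqrt(2)]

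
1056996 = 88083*12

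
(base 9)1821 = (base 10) 1396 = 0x574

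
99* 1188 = 117612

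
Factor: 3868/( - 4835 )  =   - 4/5 = - 2^2*5^(-1 )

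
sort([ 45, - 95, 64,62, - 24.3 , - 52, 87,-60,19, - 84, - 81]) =[ - 95, -84, - 81, - 60 , - 52, - 24.3 , 19,45,62, 64,87 ]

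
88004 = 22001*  4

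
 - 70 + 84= 14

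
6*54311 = 325866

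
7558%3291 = 976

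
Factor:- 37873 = -11^2 * 313^1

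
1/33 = 1/33= 0.03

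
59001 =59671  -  670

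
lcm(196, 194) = 19012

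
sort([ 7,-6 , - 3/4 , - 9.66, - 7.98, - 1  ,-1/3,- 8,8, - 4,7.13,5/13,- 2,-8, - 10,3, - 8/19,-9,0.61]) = [ - 10, - 9.66,  -  9,-8,  -  8 , - 7.98, - 6, - 4,-2,-1,-3/4, - 8/19,  -  1/3,5/13,0.61,3, 7,7.13, 8 ] 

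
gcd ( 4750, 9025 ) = 475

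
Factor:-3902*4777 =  - 18639854 = - 2^1 * 17^1*281^1 * 1951^1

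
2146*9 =19314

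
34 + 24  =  58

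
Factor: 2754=2^1*3^4*17^1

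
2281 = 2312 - 31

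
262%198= 64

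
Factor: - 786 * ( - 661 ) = 519546 = 2^1*3^1*131^1*661^1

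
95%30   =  5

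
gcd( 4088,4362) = 2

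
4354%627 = 592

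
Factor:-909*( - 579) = 3^3 * 101^1 * 193^1  =  526311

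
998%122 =22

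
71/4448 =71/4448 = 0.02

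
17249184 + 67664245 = 84913429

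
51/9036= 17/3012= 0.01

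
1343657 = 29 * 46333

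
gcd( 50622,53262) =66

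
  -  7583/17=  - 447 + 16/17 = - 446.06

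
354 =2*177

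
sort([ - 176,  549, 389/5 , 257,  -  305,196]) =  [ - 305,-176,389/5,196,257, 549] 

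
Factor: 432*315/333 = 2^4  *  3^3*5^1*7^1*37^(- 1 ) = 15120/37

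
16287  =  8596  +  7691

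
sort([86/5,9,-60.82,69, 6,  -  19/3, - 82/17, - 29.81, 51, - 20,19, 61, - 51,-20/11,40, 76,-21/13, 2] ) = [ - 60.82, - 51, - 29.81, - 20, - 19/3, - 82/17, - 20/11, - 21/13,2,  6, 9,86/5,19, 40,  51,61,69, 76] 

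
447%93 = 75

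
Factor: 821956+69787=891743= 891743^1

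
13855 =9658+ 4197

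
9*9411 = 84699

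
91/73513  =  91/73513 = 0.00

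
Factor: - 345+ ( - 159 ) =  - 504 = -2^3*3^2* 7^1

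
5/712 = 5/712 = 0.01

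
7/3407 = 7/3407 = 0.00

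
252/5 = 50+ 2/5 = 50.40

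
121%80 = 41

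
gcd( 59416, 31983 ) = 7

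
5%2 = 1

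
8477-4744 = 3733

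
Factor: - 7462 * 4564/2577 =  - 34056568/2577=- 2^3*3^( - 1 )*7^2 * 13^1* 41^1*163^1*859^(-1)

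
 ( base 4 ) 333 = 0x3F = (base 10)63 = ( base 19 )36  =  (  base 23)2H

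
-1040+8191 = 7151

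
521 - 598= - 77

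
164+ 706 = 870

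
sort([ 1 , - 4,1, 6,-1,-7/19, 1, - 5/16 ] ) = [ - 4,  -  1, - 7/19,  -  5/16,1, 1, 1, 6 ]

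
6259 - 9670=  - 3411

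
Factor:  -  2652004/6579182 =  - 1326002/3289591 =- 2^1*663001^1*3289591^( - 1)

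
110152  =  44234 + 65918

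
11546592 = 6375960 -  - 5170632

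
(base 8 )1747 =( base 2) 1111100111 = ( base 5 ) 12444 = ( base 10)999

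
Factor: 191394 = 2^1 * 3^2*7^3*31^1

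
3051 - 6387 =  - 3336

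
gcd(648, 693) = 9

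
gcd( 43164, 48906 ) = 198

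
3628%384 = 172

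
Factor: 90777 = 3^1*30259^1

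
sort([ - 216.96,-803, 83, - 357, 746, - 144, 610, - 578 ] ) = [ - 803, - 578, - 357, - 216.96, -144, 83,610, 746]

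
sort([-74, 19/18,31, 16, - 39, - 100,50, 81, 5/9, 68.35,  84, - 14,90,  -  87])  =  [ -100, -87,-74,-39 , - 14, 5/9 , 19/18,16, 31, 50,68.35, 81, 84,90]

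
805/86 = 9 + 31/86 = 9.36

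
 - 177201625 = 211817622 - 389019247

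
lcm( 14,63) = 126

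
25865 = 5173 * 5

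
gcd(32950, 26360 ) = 6590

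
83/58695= 83/58695 = 0.00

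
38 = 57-19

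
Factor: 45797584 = 2^4*7^1 * 461^1*887^1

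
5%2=1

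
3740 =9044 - 5304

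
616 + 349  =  965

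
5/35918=5/35918 = 0.00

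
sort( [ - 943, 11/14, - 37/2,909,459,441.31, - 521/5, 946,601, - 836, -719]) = [ - 943 , - 836, - 719 , - 521/5, - 37/2, 11/14,441.31, 459,601, 909,946]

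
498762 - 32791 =465971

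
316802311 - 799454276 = - 482651965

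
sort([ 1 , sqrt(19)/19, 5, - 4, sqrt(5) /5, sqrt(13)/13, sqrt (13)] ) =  [ - 4,sqrt(19)/19  ,  sqrt( 13)/13, sqrt( 5 ) /5, 1,sqrt( 13),  5]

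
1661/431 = 3 + 368/431 = 3.85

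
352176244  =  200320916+151855328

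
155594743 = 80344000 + 75250743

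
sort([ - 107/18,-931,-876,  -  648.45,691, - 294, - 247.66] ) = [ - 931,-876, - 648.45, - 294, - 247.66, - 107/18, 691]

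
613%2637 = 613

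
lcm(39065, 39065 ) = 39065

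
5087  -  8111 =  - 3024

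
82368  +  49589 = 131957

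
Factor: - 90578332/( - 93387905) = 6967564/7183685 = 2^2*5^ ( - 1 )*1436737^ (-1) * 1741891^1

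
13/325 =1/25 = 0.04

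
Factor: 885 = 3^1 * 5^1 * 59^1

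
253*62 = 15686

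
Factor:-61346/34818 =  - 3^(-1 )*7^( - 1 ) * 37^1 = - 37/21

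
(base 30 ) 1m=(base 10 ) 52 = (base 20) 2C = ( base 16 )34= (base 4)310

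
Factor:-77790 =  - 2^1*3^1*5^1*2593^1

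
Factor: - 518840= - 2^3*5^1*7^1*17^1*109^1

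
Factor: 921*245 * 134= 2^1*3^1*5^1*7^2*67^1* 307^1 = 30236430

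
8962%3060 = 2842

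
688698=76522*9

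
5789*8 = 46312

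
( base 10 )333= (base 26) CL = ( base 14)19b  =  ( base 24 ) dl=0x14D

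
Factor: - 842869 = -842869^1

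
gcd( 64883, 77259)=91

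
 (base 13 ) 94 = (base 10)121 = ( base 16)79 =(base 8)171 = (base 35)3g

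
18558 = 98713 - 80155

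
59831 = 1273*47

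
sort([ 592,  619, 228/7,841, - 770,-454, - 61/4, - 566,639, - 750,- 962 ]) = [ - 962,-770,  -  750, - 566,-454, - 61/4, 228/7,592,619, 639,841] 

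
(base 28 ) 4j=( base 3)11212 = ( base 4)2003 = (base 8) 203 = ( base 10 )131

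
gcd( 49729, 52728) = 1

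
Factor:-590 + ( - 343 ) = -933=-3^1 * 311^1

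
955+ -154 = 801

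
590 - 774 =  - 184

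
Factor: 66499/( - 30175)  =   - 5^ ( - 2)* 17^( - 1 ) *71^( - 1 )*66499^1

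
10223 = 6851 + 3372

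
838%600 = 238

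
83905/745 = 112 + 93/149 = 112.62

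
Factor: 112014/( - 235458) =  -  49/103 = -  7^2*103^(-1)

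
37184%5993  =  1226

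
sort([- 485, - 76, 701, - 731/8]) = [ - 485, - 731/8, - 76,701] 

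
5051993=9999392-4947399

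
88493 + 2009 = 90502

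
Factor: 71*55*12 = 2^2 * 3^1*5^1*11^1*71^1 = 46860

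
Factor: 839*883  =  839^1*883^1 = 740837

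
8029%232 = 141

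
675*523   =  353025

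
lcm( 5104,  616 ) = 35728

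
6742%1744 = 1510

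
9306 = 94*99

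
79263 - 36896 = 42367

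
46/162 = 23/81=0.28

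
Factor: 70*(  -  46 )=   -  2^2 * 5^1*7^1*23^1 = -  3220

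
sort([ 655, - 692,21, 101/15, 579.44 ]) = [ -692,  101/15  ,  21, 579.44,655 ] 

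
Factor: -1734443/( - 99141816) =2^( - 3 ) *3^ (-1) *163^( - 1 )*929^1 *1867^1*25343^( - 1 ) 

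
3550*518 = 1838900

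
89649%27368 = 7545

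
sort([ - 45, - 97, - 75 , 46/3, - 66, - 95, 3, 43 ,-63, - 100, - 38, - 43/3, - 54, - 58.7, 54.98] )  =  [ - 100, - 97,-95, - 75, - 66, - 63, - 58.7, - 54, - 45, - 38, - 43/3,3, 46/3, 43,54.98] 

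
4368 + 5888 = 10256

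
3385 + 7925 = 11310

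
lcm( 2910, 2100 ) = 203700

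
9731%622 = 401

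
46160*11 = 507760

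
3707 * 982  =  3640274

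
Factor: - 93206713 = - 151^1*499^1*1237^1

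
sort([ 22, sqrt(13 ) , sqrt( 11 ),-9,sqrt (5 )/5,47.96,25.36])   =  [ - 9,  sqrt( 5 )/5, sqrt( 11), sqrt( 13 ), 22, 25.36,  47.96 ]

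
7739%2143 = 1310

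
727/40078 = 727/40078 = 0.02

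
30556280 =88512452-57956172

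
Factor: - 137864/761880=-19/105 = -3^( - 1) *5^(-1)*7^ ( - 1) * 19^1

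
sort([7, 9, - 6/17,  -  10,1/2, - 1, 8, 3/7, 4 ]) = [ - 10, - 1,  -  6/17,3/7, 1/2, 4, 7, 8, 9]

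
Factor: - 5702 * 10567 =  - 60253034=- 2^1 * 2851^1 * 10567^1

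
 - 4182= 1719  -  5901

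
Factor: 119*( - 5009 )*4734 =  - 2^1 * 3^2*7^1*17^1*263^1*5009^1 = -2821800114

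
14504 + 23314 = 37818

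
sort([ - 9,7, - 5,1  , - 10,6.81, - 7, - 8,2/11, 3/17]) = [ - 10,  -  9, - 8, - 7,-5, 3/17, 2/11, 1, 6.81,7]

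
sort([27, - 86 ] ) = [ - 86,27 ]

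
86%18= 14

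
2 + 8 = 10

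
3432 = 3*1144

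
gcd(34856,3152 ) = 8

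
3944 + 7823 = 11767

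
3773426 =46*82031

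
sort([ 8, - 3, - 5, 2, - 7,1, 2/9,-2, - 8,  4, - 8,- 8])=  [- 8, - 8, - 8,-7,  -  5, - 3, - 2, 2/9,1, 2, 4, 8] 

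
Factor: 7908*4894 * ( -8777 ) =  - 339685277304 =- 2^3  *  3^1*67^1*131^1*659^1*2447^1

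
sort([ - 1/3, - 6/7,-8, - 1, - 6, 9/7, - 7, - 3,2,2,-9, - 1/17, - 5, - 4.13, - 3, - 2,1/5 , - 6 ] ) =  [-9, - 8, - 7 , - 6 , - 6,- 5, - 4.13, - 3, - 3 , - 2, - 1,-6/7, -1/3 , - 1/17, 1/5,  9/7,  2 , 2 ]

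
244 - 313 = - 69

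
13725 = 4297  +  9428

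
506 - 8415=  - 7909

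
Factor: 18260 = 2^2 *5^1*11^1 * 83^1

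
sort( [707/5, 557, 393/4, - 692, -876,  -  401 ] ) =[ - 876, - 692 , - 401, 393/4,707/5, 557]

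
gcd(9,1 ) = 1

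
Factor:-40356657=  - 3^3 * 11^1*17^1*7993^1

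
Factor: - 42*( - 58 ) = 2^2* 3^1*7^1*29^1 = 2436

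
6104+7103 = 13207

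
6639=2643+3996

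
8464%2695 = 379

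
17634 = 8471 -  - 9163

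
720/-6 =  - 120 + 0/1 = -120.00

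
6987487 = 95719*73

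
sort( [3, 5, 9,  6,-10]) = [ - 10, 3 , 5,6, 9 ] 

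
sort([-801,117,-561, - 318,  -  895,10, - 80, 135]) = [ - 895, - 801,-561, - 318, - 80,10,117,135]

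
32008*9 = 288072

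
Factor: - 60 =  - 2^2*3^1*5^1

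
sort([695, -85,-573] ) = [ -573, - 85,695]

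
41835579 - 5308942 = 36526637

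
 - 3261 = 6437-9698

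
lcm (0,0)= 0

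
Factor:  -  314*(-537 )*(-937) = -2^1*3^1*157^1*179^1*937^1 = - 157995066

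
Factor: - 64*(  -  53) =2^6*53^1 = 3392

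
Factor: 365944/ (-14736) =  - 149/6 = -  2^( - 1) * 3^( - 1)*149^1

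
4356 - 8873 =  - 4517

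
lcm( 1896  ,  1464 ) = 115656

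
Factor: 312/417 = 104/139 = 2^3 * 13^1*139^(  -  1)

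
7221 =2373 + 4848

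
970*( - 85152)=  - 82597440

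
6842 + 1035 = 7877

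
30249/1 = 30249 = 30249.00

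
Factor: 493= 17^1 * 29^1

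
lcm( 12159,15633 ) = 109431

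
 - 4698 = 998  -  5696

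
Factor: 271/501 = 3^( - 1)*167^( - 1)*271^1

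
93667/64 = 1463 + 35/64 = 1463.55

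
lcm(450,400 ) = 3600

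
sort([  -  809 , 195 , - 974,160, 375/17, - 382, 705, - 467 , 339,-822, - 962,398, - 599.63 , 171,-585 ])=[-974, - 962, - 822, - 809, - 599.63, - 585, - 467, - 382,375/17,160, 171, 195,  339 , 398,705 ] 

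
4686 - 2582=2104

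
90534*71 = 6427914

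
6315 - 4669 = 1646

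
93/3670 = 93/3670 = 0.03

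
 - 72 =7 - 79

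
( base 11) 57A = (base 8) 1264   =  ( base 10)692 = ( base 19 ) 1H8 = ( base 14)376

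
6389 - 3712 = 2677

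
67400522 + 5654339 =73054861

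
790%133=125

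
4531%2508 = 2023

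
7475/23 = 325  =  325.00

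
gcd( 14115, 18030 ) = 15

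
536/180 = 2 + 44/45= 2.98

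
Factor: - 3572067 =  - 3^1*101^1*11789^1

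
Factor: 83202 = 2^1*3^1 *7^2*283^1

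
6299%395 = 374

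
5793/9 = 1931/3 = 643.67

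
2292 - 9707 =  - 7415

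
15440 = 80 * 193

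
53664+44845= 98509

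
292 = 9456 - 9164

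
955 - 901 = 54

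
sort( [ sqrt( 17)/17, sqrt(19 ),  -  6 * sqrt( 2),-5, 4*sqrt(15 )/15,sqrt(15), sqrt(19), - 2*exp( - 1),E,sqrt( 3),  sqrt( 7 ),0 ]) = [ - 6*sqrt(2), - 5,-2*exp( -1),0 , sqrt(17 ) /17, 4 * sqrt( 15)/15, sqrt(3 ),  sqrt( 7 ),E,sqrt(15 ),sqrt (19),sqrt(19)] 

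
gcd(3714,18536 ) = 2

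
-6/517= - 1  +  511/517 = -0.01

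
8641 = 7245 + 1396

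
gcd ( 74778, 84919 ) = 1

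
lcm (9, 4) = 36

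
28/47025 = 28/47025 = 0.00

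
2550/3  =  850=850.00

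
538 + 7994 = 8532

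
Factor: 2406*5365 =12908190 = 2^1*3^1*5^1*29^1*37^1 *401^1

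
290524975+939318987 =1229843962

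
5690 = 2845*2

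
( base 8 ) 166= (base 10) 118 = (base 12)9a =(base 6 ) 314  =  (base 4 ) 1312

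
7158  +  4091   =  11249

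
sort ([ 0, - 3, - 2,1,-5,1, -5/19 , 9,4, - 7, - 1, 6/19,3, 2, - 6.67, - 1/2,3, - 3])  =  [ - 7, - 6.67, - 5, - 3, - 3,  -  2, - 1,-1/2, - 5/19, 0,6/19, 1, 1, 2, 3,3,4,9]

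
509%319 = 190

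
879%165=54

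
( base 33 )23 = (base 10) 69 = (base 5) 234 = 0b1000101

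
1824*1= 1824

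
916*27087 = 24811692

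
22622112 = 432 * 52366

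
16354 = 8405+7949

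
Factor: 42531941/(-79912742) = -2^(-1) *7^( - 1 )*13^( - 1)*79^1*229^1*2351^1* 439081^ ( - 1)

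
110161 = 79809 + 30352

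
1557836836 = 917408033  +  640428803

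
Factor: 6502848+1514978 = 2^1*37^1*97^1*1117^1 = 8017826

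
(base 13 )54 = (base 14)4d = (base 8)105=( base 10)69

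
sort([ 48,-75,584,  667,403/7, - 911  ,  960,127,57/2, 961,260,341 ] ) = [ - 911, - 75,57/2,48, 403/7,127,260,341,  584, 667, 960,961 ]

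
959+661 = 1620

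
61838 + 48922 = 110760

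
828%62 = 22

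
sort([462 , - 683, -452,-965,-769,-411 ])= [-965,- 769,-683, - 452, - 411, 462] 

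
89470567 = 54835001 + 34635566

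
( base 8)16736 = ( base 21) h72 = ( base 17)197d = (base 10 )7646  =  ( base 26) b82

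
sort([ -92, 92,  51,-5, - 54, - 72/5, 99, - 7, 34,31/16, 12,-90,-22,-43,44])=[- 92,-90,  -  54, - 43, - 22, - 72/5, - 7,-5, 31/16, 12,  34,44, 51, 92,  99] 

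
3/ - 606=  - 1/202 = - 0.00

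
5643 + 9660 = 15303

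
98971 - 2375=96596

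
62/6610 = 31/3305 = 0.01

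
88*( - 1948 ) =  - 171424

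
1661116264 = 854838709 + 806277555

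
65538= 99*662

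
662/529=662/529 = 1.25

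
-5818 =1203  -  7021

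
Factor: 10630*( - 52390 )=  - 556905700 = -2^2*5^2*13^2*31^1*1063^1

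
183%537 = 183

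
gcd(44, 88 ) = 44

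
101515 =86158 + 15357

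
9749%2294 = 573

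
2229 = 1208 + 1021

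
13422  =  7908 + 5514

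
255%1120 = 255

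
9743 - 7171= 2572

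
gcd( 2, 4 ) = 2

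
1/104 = 1/104 =0.01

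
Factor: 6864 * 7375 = 2^4 * 3^1*5^3 * 11^1*13^1*59^1 = 50622000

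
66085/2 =66085/2 =33042.50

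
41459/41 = 1011 + 8/41 = 1011.20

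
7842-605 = 7237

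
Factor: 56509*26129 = 1476523661 = 17^1*29^1*53^1*56509^1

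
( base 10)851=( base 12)5AB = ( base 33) pq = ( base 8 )1523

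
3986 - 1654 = 2332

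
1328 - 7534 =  - 6206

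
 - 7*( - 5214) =36498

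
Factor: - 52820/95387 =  - 2^2*5^1*17^( - 1 )*19^1*31^( - 1 )*139^1*181^( - 1) 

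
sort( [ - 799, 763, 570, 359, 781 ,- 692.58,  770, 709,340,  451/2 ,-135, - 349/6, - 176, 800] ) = [ - 799, - 692.58, -176, - 135,  -  349/6,451/2,340, 359,  570,709, 763, 770,  781,800]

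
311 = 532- 221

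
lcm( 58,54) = 1566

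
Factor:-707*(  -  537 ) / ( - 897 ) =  - 126553/299=- 7^1*13^(-1)*23^( - 1 )*101^1*179^1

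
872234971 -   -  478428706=1350663677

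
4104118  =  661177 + 3442941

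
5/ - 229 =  - 1+224/229 = - 0.02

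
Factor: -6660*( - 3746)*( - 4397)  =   - 109697938920 = - 2^3*3^2*5^1*37^1*1873^1*4397^1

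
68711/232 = 68711/232 = 296.17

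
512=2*256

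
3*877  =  2631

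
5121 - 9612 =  - 4491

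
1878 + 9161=11039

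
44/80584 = 11/20146 = 0.00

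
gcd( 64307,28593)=1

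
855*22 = 18810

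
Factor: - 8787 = - 3^1*29^1*101^1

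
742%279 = 184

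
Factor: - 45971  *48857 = - 2246005147 = - 45971^1*48857^1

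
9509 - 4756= 4753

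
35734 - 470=35264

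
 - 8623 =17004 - 25627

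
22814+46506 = 69320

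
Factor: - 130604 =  - 2^2*103^1*317^1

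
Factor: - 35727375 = -3^1*5^3*95273^1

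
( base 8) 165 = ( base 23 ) 52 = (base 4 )1311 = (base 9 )140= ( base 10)117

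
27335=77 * 355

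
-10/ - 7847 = 10/7847 = 0.00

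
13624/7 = 13624/7 =1946.29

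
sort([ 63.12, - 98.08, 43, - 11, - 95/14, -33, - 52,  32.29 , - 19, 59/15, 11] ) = [ - 98.08, - 52, - 33 , -19, - 11, - 95/14 , 59/15,11 , 32.29, 43,63.12]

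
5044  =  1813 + 3231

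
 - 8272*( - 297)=2456784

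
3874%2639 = 1235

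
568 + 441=1009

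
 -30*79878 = -2396340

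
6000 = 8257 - 2257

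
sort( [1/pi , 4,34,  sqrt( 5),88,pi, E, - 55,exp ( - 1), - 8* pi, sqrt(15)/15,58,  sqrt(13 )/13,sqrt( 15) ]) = [ - 55,-8*pi,sqrt(15 )/15, sqrt (13)/13,1/pi, exp( - 1),sqrt( 5),E,pi,  sqrt( 15), 4,34,58,88 ] 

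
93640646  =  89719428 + 3921218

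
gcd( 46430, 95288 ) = 2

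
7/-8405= -1+8398/8405 = - 0.00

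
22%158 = 22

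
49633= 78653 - 29020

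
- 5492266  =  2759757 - 8252023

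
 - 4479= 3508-7987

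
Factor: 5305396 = 2^2 * 1326349^1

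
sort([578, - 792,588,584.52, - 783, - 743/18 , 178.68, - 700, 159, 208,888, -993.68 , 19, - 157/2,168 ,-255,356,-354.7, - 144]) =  [ - 993.68,  -  792, - 783,-700, - 354.7, - 255, - 144, - 157/2, - 743/18, 19,159,168,178.68,208,356,578,584.52,588,888]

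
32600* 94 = 3064400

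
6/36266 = 3/18133 = 0.00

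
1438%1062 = 376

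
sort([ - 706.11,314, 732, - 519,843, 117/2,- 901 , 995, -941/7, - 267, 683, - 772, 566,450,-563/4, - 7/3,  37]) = [ - 901,-772, - 706.11, - 519, - 267, - 563/4, - 941/7, - 7/3,37,117/2, 314, 450,566, 683,732,843,995]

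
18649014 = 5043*3698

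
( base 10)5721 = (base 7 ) 22452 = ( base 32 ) 5ip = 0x1659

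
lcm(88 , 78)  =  3432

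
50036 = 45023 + 5013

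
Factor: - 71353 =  - 71353^1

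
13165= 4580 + 8585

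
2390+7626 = 10016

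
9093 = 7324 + 1769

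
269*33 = 8877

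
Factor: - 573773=-439^1*1307^1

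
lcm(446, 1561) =3122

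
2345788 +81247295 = 83593083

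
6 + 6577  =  6583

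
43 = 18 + 25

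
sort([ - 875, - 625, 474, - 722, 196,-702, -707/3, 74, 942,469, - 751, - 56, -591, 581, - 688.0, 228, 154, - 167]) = [ - 875,-751, -722, - 702, - 688.0, - 625, - 591,-707/3, - 167, - 56 , 74, 154, 196, 228, 469, 474, 581, 942 ] 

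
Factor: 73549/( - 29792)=-79/32 = - 2^( - 5 )*79^1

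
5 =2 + 3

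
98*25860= 2534280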